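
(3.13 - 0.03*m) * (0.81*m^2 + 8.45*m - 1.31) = -0.0243*m^3 + 2.2818*m^2 + 26.4878*m - 4.1003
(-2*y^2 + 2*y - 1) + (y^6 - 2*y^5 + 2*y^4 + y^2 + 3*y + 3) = y^6 - 2*y^5 + 2*y^4 - y^2 + 5*y + 2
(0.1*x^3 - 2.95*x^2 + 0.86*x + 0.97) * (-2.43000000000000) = -0.243*x^3 + 7.1685*x^2 - 2.0898*x - 2.3571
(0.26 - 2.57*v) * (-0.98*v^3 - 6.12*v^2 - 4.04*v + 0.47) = 2.5186*v^4 + 15.4736*v^3 + 8.7916*v^2 - 2.2583*v + 0.1222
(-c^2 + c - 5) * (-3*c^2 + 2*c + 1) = 3*c^4 - 5*c^3 + 16*c^2 - 9*c - 5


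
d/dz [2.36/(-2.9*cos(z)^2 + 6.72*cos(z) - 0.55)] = (15.8592 - 13.688*cos(z))*sin(z)/(2.9*cos(z)^2 - 6.72*cos(z) + 0.55)^2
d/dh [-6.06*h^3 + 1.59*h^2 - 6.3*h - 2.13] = -18.18*h^2 + 3.18*h - 6.3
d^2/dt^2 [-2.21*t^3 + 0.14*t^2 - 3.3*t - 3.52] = 0.28 - 13.26*t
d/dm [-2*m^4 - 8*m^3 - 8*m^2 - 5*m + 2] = -8*m^3 - 24*m^2 - 16*m - 5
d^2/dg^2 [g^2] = 2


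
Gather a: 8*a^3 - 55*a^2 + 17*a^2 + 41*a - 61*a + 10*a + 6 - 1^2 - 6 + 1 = 8*a^3 - 38*a^2 - 10*a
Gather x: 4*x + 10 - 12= 4*x - 2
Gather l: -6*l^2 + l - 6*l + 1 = -6*l^2 - 5*l + 1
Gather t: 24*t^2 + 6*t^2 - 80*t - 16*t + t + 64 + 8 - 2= 30*t^2 - 95*t + 70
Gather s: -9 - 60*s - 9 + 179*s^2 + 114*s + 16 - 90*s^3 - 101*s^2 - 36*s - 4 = -90*s^3 + 78*s^2 + 18*s - 6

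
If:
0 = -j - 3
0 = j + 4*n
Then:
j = -3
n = 3/4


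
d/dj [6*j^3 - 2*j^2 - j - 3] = 18*j^2 - 4*j - 1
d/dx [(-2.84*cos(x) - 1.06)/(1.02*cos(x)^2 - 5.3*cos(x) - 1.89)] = (-2.8968*cos(x)^2 - 2.1624*cos(x) + 0.250400000000001)*sin(x)/(1.0404*cos(x)^4 - 10.812*cos(x)^3 + 24.2344*cos(x)^2 + 20.034*cos(x) + 3.5721)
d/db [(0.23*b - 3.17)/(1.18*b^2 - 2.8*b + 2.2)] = (-0.2714*b^2 + 7.4812*b - 8.37)/(1.3924*b^4 - 6.608*b^3 + 13.032*b^2 - 12.32*b + 4.84)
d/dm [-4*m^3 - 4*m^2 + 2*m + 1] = -12*m^2 - 8*m + 2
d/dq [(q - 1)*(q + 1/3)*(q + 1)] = 3*q^2 + 2*q/3 - 1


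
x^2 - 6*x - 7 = (x - 7)*(x + 1)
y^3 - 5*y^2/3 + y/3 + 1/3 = (y - 1)^2*(y + 1/3)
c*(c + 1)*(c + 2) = c^3 + 3*c^2 + 2*c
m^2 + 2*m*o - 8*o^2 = (m - 2*o)*(m + 4*o)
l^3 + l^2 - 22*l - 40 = (l - 5)*(l + 2)*(l + 4)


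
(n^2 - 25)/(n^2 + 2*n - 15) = (n - 5)/(n - 3)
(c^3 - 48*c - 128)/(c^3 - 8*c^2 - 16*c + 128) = (c + 4)/(c - 4)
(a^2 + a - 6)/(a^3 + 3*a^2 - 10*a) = (a + 3)/(a*(a + 5))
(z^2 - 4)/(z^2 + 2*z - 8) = (z + 2)/(z + 4)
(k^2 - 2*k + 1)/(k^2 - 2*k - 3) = (-k^2 + 2*k - 1)/(-k^2 + 2*k + 3)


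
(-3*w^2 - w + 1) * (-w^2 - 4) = 3*w^4 + w^3 + 11*w^2 + 4*w - 4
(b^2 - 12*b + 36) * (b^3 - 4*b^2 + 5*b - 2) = b^5 - 16*b^4 + 89*b^3 - 206*b^2 + 204*b - 72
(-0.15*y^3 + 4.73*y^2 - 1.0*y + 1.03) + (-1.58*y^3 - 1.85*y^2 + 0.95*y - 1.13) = -1.73*y^3 + 2.88*y^2 - 0.05*y - 0.0999999999999999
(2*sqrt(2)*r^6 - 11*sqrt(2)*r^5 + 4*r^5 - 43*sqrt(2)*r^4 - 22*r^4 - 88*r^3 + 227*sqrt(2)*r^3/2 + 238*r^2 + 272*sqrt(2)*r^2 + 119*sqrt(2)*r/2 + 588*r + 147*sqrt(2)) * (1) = 2*sqrt(2)*r^6 - 11*sqrt(2)*r^5 + 4*r^5 - 43*sqrt(2)*r^4 - 22*r^4 - 88*r^3 + 227*sqrt(2)*r^3/2 + 238*r^2 + 272*sqrt(2)*r^2 + 119*sqrt(2)*r/2 + 588*r + 147*sqrt(2)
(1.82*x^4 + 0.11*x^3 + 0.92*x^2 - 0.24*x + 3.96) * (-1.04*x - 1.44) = -1.8928*x^5 - 2.7352*x^4 - 1.1152*x^3 - 1.0752*x^2 - 3.7728*x - 5.7024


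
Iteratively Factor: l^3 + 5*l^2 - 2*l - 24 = (l + 3)*(l^2 + 2*l - 8) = (l - 2)*(l + 3)*(l + 4)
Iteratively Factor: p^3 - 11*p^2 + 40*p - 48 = (p - 3)*(p^2 - 8*p + 16) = (p - 4)*(p - 3)*(p - 4)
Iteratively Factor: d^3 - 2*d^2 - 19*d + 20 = (d + 4)*(d^2 - 6*d + 5) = (d - 5)*(d + 4)*(d - 1)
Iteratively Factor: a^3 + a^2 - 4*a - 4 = (a + 2)*(a^2 - a - 2) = (a + 1)*(a + 2)*(a - 2)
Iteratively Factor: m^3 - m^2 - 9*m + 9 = (m - 1)*(m^2 - 9) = (m - 3)*(m - 1)*(m + 3)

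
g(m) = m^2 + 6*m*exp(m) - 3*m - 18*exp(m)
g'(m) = 6*m*exp(m) + 2*m - 12*exp(m) - 3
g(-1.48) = 0.51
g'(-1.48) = -10.71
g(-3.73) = 24.13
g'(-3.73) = -11.28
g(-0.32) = -13.40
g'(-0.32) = -13.75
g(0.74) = -30.09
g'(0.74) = -17.37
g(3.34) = 58.70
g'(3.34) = 230.56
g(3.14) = 19.85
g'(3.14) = 161.31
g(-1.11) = -3.56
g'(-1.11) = -11.37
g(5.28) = 2698.38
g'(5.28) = 3872.12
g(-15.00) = 270.00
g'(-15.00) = -33.00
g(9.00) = 291765.02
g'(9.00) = 340344.52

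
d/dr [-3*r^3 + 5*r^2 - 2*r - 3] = -9*r^2 + 10*r - 2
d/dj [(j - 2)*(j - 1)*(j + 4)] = 3*j^2 + 2*j - 10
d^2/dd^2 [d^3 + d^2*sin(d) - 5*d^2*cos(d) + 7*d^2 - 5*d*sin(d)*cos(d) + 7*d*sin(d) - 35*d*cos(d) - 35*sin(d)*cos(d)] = -d^2*sin(d) + 5*d^2*cos(d) + 13*d*sin(d) + 10*d*sin(2*d) + 39*d*cos(d) + 6*d + 72*sin(d) + 70*sin(2*d) + 4*cos(d) - 10*cos(2*d) + 14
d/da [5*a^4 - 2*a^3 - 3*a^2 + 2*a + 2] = 20*a^3 - 6*a^2 - 6*a + 2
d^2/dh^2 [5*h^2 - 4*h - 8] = 10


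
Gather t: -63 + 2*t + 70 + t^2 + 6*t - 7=t^2 + 8*t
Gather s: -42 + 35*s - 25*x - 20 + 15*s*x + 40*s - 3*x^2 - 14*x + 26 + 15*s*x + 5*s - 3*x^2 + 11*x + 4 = s*(30*x + 80) - 6*x^2 - 28*x - 32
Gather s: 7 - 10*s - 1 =6 - 10*s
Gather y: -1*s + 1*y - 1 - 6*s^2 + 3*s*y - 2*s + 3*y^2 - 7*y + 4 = -6*s^2 - 3*s + 3*y^2 + y*(3*s - 6) + 3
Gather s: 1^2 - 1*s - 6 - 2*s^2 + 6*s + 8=-2*s^2 + 5*s + 3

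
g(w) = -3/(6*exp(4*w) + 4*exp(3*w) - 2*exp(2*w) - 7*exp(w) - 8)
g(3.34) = -0.00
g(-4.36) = 0.37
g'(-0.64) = -0.03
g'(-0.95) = -0.05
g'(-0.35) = 0.08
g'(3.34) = 0.00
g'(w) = -3*(-24*exp(4*w) - 12*exp(3*w) + 4*exp(2*w) + 7*exp(w))/(6*exp(4*w) + 4*exp(3*w) - 2*exp(2*w) - 7*exp(w) - 8)^2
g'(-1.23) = -0.06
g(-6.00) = 0.37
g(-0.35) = 0.27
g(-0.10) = 0.33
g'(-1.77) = -0.04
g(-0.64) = 0.27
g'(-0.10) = 0.57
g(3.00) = 0.00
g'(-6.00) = 0.00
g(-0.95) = 0.28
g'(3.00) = 0.00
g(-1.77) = 0.33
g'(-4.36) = -0.00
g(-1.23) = 0.30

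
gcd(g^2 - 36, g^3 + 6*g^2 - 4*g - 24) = g + 6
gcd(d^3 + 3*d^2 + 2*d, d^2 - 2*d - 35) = 1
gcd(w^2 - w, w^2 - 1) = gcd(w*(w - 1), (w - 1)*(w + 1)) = w - 1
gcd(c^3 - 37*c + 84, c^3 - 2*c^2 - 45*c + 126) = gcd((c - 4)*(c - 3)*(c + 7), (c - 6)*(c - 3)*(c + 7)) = c^2 + 4*c - 21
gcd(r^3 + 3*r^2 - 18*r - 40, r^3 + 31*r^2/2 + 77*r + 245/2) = r + 5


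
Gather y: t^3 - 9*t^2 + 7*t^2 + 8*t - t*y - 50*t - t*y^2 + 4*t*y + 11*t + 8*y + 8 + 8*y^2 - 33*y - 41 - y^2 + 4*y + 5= t^3 - 2*t^2 - 31*t + y^2*(7 - t) + y*(3*t - 21) - 28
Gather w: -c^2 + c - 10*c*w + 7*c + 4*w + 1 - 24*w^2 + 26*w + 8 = -c^2 + 8*c - 24*w^2 + w*(30 - 10*c) + 9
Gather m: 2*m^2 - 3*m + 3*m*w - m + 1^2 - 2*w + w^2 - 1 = 2*m^2 + m*(3*w - 4) + w^2 - 2*w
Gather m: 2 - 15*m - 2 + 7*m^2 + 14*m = 7*m^2 - m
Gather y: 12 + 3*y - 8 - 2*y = y + 4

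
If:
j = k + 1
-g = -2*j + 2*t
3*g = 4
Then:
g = 4/3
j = t + 2/3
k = t - 1/3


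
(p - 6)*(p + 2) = p^2 - 4*p - 12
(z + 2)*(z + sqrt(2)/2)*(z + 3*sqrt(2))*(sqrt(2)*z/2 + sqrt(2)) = sqrt(2)*z^4/2 + 2*sqrt(2)*z^3 + 7*z^3/2 + 7*sqrt(2)*z^2/2 + 14*z^2 + 6*sqrt(2)*z + 14*z + 6*sqrt(2)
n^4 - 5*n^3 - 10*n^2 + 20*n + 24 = (n - 6)*(n - 2)*(n + 1)*(n + 2)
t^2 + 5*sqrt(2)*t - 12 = (t - sqrt(2))*(t + 6*sqrt(2))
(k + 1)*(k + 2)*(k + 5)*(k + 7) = k^4 + 15*k^3 + 73*k^2 + 129*k + 70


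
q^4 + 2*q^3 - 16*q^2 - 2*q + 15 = (q - 3)*(q - 1)*(q + 1)*(q + 5)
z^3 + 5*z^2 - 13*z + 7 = (z - 1)^2*(z + 7)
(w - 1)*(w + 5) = w^2 + 4*w - 5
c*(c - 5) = c^2 - 5*c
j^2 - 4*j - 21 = (j - 7)*(j + 3)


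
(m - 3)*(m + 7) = m^2 + 4*m - 21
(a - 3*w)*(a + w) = a^2 - 2*a*w - 3*w^2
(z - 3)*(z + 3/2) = z^2 - 3*z/2 - 9/2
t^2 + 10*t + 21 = (t + 3)*(t + 7)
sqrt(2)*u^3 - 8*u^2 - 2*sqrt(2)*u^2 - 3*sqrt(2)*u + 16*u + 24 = (u - 3)*(u - 4*sqrt(2))*(sqrt(2)*u + sqrt(2))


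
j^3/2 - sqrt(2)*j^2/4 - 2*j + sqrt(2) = (j/2 + 1)*(j - 2)*(j - sqrt(2)/2)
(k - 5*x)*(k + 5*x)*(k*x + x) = k^3*x + k^2*x - 25*k*x^3 - 25*x^3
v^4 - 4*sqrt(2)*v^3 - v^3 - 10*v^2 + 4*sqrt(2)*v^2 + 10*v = v*(v - 1)*(v - 5*sqrt(2))*(v + sqrt(2))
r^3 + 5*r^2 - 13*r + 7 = (r - 1)^2*(r + 7)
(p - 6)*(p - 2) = p^2 - 8*p + 12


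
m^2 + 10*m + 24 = (m + 4)*(m + 6)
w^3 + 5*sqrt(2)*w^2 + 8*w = w*(w + sqrt(2))*(w + 4*sqrt(2))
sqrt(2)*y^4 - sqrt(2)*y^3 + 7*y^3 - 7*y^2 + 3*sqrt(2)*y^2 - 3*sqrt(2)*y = y*(y - 1)*(y + 3*sqrt(2))*(sqrt(2)*y + 1)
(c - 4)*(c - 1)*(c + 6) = c^3 + c^2 - 26*c + 24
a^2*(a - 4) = a^3 - 4*a^2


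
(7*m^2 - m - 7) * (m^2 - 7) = 7*m^4 - m^3 - 56*m^2 + 7*m + 49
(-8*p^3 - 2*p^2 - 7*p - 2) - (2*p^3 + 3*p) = -10*p^3 - 2*p^2 - 10*p - 2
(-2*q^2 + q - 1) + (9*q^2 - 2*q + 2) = 7*q^2 - q + 1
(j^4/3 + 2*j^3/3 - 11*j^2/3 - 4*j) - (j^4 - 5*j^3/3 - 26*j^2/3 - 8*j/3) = -2*j^4/3 + 7*j^3/3 + 5*j^2 - 4*j/3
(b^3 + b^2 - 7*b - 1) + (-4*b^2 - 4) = b^3 - 3*b^2 - 7*b - 5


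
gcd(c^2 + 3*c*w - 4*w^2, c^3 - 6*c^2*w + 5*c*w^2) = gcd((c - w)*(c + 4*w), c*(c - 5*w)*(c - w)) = -c + w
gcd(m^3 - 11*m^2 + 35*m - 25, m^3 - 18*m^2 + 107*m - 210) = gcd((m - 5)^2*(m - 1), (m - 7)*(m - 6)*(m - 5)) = m - 5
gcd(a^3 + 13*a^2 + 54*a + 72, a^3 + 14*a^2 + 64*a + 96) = a^2 + 10*a + 24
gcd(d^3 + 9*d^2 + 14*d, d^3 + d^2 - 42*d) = d^2 + 7*d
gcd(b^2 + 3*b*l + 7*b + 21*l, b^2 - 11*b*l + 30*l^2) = 1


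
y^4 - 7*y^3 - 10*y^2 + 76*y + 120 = (y - 6)*(y - 5)*(y + 2)^2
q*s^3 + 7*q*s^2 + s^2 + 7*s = s*(s + 7)*(q*s + 1)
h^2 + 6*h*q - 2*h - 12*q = (h - 2)*(h + 6*q)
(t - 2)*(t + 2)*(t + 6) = t^3 + 6*t^2 - 4*t - 24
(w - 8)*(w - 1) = w^2 - 9*w + 8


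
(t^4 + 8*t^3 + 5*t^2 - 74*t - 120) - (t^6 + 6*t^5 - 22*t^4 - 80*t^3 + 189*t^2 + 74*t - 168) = -t^6 - 6*t^5 + 23*t^4 + 88*t^3 - 184*t^2 - 148*t + 48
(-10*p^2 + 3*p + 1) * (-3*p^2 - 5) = 30*p^4 - 9*p^3 + 47*p^2 - 15*p - 5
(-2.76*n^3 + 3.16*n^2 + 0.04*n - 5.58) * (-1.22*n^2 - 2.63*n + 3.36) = 3.3672*n^5 + 3.4036*n^4 - 17.6332*n^3 + 17.32*n^2 + 14.8098*n - 18.7488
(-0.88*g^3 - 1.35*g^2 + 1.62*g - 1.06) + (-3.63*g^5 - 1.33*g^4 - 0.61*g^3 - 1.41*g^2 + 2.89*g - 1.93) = -3.63*g^5 - 1.33*g^4 - 1.49*g^3 - 2.76*g^2 + 4.51*g - 2.99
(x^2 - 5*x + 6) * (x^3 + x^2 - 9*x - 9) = x^5 - 4*x^4 - 8*x^3 + 42*x^2 - 9*x - 54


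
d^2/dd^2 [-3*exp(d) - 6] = -3*exp(d)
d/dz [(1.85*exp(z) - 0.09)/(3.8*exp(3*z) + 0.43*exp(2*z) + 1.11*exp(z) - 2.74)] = (-14.06*exp(3*z) + 0.2305*exp(2*z) + 0.0773999999999999*exp(z) - 4.9691)*exp(z)/(14.44*exp(6*z) + 3.268*exp(5*z) + 8.6209*exp(4*z) - 19.8694*exp(3*z) - 1.1243*exp(2*z) - 6.0828*exp(z) + 7.5076)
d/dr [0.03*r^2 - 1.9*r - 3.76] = 0.06*r - 1.9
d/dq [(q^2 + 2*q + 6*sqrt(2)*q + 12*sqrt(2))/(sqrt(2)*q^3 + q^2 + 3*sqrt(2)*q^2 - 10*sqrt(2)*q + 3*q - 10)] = (2*(q + 1 + 3*sqrt(2))*(sqrt(2)*q^3 + q^2 + 3*sqrt(2)*q^2 - 10*sqrt(2)*q + 3*q - 10) - (q^2 + 2*q + 6*sqrt(2)*q + 12*sqrt(2))*(3*sqrt(2)*q^2 + 2*q + 6*sqrt(2)*q - 10*sqrt(2) + 3))/(sqrt(2)*q^3 + q^2 + 3*sqrt(2)*q^2 - 10*sqrt(2)*q + 3*q - 10)^2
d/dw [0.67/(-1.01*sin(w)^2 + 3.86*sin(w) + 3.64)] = (1.3534*sin(w) - 2.5862)*cos(w)/(-1.01*sin(w)^2 + 3.86*sin(w) + 3.64)^2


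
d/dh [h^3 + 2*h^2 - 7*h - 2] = 3*h^2 + 4*h - 7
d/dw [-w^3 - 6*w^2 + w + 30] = -3*w^2 - 12*w + 1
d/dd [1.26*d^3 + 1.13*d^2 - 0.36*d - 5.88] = 3.78*d^2 + 2.26*d - 0.36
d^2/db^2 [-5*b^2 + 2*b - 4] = -10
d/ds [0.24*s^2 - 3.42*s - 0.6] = 0.48*s - 3.42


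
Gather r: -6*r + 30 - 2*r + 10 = 40 - 8*r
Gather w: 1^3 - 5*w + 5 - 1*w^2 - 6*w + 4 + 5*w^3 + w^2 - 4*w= 5*w^3 - 15*w + 10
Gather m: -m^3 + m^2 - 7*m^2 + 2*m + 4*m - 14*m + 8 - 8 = -m^3 - 6*m^2 - 8*m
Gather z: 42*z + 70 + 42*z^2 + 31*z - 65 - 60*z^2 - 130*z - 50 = -18*z^2 - 57*z - 45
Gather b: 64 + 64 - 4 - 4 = 120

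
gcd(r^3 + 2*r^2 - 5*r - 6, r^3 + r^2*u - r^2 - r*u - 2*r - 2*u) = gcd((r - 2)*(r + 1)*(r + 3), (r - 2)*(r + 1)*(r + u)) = r^2 - r - 2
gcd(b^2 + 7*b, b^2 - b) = b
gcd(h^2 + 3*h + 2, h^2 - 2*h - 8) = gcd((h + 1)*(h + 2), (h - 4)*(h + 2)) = h + 2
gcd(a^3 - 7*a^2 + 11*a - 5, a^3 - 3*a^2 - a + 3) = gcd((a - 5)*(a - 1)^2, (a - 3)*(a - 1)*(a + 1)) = a - 1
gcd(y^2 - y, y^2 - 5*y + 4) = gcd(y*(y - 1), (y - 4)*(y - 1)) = y - 1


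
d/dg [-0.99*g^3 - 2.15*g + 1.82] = -2.97*g^2 - 2.15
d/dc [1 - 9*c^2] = -18*c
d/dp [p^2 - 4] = 2*p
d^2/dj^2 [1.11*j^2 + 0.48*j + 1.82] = 2.22000000000000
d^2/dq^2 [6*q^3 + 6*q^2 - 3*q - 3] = 36*q + 12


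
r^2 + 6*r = r*(r + 6)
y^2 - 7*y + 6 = (y - 6)*(y - 1)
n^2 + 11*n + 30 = (n + 5)*(n + 6)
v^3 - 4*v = v*(v - 2)*(v + 2)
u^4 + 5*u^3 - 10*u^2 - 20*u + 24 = (u - 2)*(u - 1)*(u + 2)*(u + 6)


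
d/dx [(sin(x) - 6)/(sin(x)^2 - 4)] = (12*sin(x) + cos(x)^2 - 5)*cos(x)/(sin(x)^2 - 4)^2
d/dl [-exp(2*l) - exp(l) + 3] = (-2*exp(l) - 1)*exp(l)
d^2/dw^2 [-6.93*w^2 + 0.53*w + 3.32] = -13.8600000000000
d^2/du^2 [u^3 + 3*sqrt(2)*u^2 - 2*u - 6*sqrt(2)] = 6*u + 6*sqrt(2)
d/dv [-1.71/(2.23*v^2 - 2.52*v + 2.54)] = (7.6266*v - 4.3092)/(2.23*v^2 - 2.52*v + 2.54)^2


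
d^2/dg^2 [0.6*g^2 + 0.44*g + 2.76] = 1.20000000000000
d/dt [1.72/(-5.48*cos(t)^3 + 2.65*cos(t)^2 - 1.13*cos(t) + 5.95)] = (-28.2768*cos(t)^2 + 9.116*cos(t) - 1.9436)*sin(t)/(5.48*cos(t)^3 - 2.65*cos(t)^2 + 1.13*cos(t) - 5.95)^2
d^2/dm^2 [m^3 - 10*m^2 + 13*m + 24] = 6*m - 20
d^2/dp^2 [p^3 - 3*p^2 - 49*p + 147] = 6*p - 6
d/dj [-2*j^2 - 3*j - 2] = -4*j - 3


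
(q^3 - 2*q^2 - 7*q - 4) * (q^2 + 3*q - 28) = q^5 + q^4 - 41*q^3 + 31*q^2 + 184*q + 112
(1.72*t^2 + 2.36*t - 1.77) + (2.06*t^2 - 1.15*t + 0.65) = 3.78*t^2 + 1.21*t - 1.12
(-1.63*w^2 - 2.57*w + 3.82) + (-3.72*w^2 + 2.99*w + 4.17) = -5.35*w^2 + 0.42*w + 7.99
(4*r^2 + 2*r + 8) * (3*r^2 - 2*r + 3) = 12*r^4 - 2*r^3 + 32*r^2 - 10*r + 24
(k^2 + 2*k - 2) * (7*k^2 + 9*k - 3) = 7*k^4 + 23*k^3 + k^2 - 24*k + 6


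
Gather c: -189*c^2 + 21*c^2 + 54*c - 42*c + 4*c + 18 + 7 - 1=-168*c^2 + 16*c + 24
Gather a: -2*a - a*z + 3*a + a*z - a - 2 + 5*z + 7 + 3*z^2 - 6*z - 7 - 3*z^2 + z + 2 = 0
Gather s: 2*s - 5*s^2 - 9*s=-5*s^2 - 7*s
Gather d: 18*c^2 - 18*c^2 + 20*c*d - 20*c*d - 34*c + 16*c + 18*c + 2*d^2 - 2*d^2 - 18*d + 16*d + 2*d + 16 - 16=0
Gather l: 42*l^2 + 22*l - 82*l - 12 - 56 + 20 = 42*l^2 - 60*l - 48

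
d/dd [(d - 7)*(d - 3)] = 2*d - 10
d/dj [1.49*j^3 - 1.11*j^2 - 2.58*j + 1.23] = 4.47*j^2 - 2.22*j - 2.58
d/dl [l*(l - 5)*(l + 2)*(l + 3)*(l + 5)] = 5*l^4 + 20*l^3 - 57*l^2 - 250*l - 150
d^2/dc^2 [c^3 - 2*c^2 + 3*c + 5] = 6*c - 4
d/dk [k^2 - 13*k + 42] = 2*k - 13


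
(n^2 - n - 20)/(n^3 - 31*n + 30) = (n + 4)/(n^2 + 5*n - 6)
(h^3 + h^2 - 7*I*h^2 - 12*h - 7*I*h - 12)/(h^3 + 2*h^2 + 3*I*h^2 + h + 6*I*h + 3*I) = (h^2 - 7*I*h - 12)/(h^2 + h*(1 + 3*I) + 3*I)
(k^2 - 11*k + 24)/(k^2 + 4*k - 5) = (k^2 - 11*k + 24)/(k^2 + 4*k - 5)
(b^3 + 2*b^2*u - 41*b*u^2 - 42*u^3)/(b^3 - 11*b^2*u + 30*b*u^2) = (-b^2 - 8*b*u - 7*u^2)/(b*(-b + 5*u))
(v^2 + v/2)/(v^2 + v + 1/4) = 2*v/(2*v + 1)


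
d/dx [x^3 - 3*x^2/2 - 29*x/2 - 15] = 3*x^2 - 3*x - 29/2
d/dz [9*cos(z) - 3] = -9*sin(z)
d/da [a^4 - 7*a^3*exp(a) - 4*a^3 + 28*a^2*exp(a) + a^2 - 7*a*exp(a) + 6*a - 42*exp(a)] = -7*a^3*exp(a) + 4*a^3 + 7*a^2*exp(a) - 12*a^2 + 49*a*exp(a) + 2*a - 49*exp(a) + 6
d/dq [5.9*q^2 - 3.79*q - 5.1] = 11.8*q - 3.79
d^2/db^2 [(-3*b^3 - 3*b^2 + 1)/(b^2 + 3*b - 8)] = 14*(-6*b^3 + 21*b^2 - 81*b - 25)/(b^6 + 9*b^5 + 3*b^4 - 117*b^3 - 24*b^2 + 576*b - 512)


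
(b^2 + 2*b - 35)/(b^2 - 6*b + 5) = (b + 7)/(b - 1)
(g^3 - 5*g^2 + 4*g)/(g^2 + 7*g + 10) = g*(g^2 - 5*g + 4)/(g^2 + 7*g + 10)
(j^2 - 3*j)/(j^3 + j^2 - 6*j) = (j - 3)/(j^2 + j - 6)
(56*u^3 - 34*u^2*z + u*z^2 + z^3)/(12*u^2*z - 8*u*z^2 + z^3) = (-28*u^2 + 3*u*z + z^2)/(z*(-6*u + z))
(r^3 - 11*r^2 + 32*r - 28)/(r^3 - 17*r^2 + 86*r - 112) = (r - 2)/(r - 8)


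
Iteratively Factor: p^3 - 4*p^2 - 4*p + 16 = (p + 2)*(p^2 - 6*p + 8) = (p - 4)*(p + 2)*(p - 2)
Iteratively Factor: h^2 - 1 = (h + 1)*(h - 1)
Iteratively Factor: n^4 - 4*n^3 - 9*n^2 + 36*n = (n)*(n^3 - 4*n^2 - 9*n + 36) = n*(n + 3)*(n^2 - 7*n + 12) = n*(n - 3)*(n + 3)*(n - 4)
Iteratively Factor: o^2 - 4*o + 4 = (o - 2)*(o - 2)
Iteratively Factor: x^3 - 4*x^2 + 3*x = (x)*(x^2 - 4*x + 3) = x*(x - 3)*(x - 1)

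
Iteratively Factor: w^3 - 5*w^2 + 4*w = (w - 4)*(w^2 - w) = (w - 4)*(w - 1)*(w)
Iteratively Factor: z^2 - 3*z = (z - 3)*(z)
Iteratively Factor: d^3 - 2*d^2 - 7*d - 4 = (d + 1)*(d^2 - 3*d - 4) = (d - 4)*(d + 1)*(d + 1)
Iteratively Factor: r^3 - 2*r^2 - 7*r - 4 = (r + 1)*(r^2 - 3*r - 4) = (r + 1)^2*(r - 4)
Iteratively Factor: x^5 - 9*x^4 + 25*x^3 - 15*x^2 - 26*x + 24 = (x + 1)*(x^4 - 10*x^3 + 35*x^2 - 50*x + 24) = (x - 4)*(x + 1)*(x^3 - 6*x^2 + 11*x - 6) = (x - 4)*(x - 1)*(x + 1)*(x^2 - 5*x + 6) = (x - 4)*(x - 3)*(x - 1)*(x + 1)*(x - 2)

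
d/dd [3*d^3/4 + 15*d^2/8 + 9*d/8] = 9*d^2/4 + 15*d/4 + 9/8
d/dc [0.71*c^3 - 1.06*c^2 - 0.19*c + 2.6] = 2.13*c^2 - 2.12*c - 0.19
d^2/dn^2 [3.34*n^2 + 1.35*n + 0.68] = 6.68000000000000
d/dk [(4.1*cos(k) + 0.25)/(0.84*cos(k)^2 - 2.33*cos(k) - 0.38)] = (3.444*cos(k)^2 + 0.42*cos(k) + 0.9755)*sin(k)/(0.7056*cos(k)^4 - 3.9144*cos(k)^3 + 4.7905*cos(k)^2 + 1.7708*cos(k) + 0.1444)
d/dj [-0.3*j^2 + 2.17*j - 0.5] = 2.17 - 0.6*j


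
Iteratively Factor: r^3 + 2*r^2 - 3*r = (r - 1)*(r^2 + 3*r) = r*(r - 1)*(r + 3)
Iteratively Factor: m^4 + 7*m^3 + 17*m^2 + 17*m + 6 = (m + 3)*(m^3 + 4*m^2 + 5*m + 2) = (m + 1)*(m + 3)*(m^2 + 3*m + 2) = (m + 1)*(m + 2)*(m + 3)*(m + 1)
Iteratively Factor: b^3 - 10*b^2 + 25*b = (b)*(b^2 - 10*b + 25) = b*(b - 5)*(b - 5)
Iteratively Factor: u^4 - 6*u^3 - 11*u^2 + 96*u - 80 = (u - 5)*(u^3 - u^2 - 16*u + 16) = (u - 5)*(u - 1)*(u^2 - 16) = (u - 5)*(u - 4)*(u - 1)*(u + 4)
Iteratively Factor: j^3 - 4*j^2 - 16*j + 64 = (j - 4)*(j^2 - 16) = (j - 4)*(j + 4)*(j - 4)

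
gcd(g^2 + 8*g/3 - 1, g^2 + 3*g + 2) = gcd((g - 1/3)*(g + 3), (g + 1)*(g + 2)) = 1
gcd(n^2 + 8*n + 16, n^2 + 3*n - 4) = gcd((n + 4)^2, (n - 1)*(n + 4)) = n + 4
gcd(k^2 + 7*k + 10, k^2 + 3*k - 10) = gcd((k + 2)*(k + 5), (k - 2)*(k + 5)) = k + 5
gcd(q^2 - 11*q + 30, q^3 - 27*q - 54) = q - 6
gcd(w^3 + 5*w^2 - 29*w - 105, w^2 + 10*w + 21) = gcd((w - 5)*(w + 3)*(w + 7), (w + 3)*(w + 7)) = w^2 + 10*w + 21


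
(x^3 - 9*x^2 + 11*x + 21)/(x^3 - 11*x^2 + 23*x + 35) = (x - 3)/(x - 5)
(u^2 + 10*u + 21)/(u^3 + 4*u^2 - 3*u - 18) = (u + 7)/(u^2 + u - 6)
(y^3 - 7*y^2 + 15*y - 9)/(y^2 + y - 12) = (y^2 - 4*y + 3)/(y + 4)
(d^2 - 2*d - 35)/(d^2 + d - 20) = (d - 7)/(d - 4)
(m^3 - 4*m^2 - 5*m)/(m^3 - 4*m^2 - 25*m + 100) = m*(m + 1)/(m^2 + m - 20)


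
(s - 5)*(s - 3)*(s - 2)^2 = s^4 - 12*s^3 + 51*s^2 - 92*s + 60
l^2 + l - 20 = (l - 4)*(l + 5)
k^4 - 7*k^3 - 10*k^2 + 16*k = k*(k - 8)*(k - 1)*(k + 2)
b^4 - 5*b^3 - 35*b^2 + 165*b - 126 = (b - 7)*(b - 3)*(b - 1)*(b + 6)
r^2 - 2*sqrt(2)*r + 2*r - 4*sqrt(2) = (r + 2)*(r - 2*sqrt(2))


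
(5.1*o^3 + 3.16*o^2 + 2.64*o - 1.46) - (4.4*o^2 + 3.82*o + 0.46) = 5.1*o^3 - 1.24*o^2 - 1.18*o - 1.92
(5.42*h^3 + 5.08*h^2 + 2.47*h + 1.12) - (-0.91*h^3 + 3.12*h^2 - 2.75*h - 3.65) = 6.33*h^3 + 1.96*h^2 + 5.22*h + 4.77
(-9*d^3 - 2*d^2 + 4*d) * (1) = -9*d^3 - 2*d^2 + 4*d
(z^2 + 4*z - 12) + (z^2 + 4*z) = 2*z^2 + 8*z - 12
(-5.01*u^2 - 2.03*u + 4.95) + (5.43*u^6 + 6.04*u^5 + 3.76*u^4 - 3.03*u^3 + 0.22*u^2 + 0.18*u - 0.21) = 5.43*u^6 + 6.04*u^5 + 3.76*u^4 - 3.03*u^3 - 4.79*u^2 - 1.85*u + 4.74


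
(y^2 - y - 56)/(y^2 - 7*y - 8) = (y + 7)/(y + 1)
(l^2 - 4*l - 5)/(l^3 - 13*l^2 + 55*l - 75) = (l + 1)/(l^2 - 8*l + 15)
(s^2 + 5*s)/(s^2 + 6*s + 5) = s/(s + 1)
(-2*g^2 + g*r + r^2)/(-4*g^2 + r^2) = (-g + r)/(-2*g + r)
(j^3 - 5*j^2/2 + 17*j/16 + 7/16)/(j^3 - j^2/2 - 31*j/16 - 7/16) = (j - 1)/(j + 1)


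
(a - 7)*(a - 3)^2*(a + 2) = a^4 - 11*a^3 + 25*a^2 + 39*a - 126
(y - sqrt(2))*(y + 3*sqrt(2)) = y^2 + 2*sqrt(2)*y - 6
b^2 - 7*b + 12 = (b - 4)*(b - 3)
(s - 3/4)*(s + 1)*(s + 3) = s^3 + 13*s^2/4 - 9/4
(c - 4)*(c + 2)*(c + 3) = c^3 + c^2 - 14*c - 24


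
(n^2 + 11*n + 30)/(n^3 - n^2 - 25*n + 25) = (n + 6)/(n^2 - 6*n + 5)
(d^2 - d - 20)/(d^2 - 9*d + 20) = (d + 4)/(d - 4)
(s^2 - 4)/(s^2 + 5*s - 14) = (s + 2)/(s + 7)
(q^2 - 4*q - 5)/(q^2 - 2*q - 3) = (q - 5)/(q - 3)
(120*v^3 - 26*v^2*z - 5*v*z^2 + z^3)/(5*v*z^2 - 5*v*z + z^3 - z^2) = (24*v^2 - 10*v*z + z^2)/(z*(z - 1))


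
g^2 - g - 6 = (g - 3)*(g + 2)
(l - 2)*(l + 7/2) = l^2 + 3*l/2 - 7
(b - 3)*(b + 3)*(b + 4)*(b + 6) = b^4 + 10*b^3 + 15*b^2 - 90*b - 216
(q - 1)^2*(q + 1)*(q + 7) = q^4 + 6*q^3 - 8*q^2 - 6*q + 7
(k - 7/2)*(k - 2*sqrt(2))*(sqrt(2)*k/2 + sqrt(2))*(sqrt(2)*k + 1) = k^4 - 3*sqrt(2)*k^3/2 - 3*k^3/2 - 9*k^2 + 9*sqrt(2)*k^2/4 + 3*k + 21*sqrt(2)*k/2 + 14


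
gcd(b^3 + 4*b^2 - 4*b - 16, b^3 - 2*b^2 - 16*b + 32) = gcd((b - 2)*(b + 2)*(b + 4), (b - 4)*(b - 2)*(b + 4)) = b^2 + 2*b - 8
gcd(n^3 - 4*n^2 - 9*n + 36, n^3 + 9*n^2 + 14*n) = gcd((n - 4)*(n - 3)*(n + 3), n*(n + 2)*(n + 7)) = 1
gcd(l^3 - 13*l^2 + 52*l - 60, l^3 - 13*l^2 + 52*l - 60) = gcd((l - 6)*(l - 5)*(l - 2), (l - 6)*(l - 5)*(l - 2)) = l^3 - 13*l^2 + 52*l - 60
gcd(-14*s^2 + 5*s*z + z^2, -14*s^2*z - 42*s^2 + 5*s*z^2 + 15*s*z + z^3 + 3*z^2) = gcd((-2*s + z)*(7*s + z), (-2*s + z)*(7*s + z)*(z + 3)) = -14*s^2 + 5*s*z + z^2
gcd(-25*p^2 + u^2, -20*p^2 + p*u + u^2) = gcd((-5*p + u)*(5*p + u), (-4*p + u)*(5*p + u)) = 5*p + u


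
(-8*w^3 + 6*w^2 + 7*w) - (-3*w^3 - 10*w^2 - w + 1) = -5*w^3 + 16*w^2 + 8*w - 1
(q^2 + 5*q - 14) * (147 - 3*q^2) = -3*q^4 - 15*q^3 + 189*q^2 + 735*q - 2058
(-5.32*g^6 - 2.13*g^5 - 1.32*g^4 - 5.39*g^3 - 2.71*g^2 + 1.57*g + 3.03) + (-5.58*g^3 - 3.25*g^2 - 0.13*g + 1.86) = -5.32*g^6 - 2.13*g^5 - 1.32*g^4 - 10.97*g^3 - 5.96*g^2 + 1.44*g + 4.89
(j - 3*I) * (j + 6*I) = j^2 + 3*I*j + 18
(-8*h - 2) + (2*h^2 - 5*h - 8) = 2*h^2 - 13*h - 10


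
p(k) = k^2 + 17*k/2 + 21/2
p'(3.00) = 14.50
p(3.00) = 45.00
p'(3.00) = 14.50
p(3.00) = 45.00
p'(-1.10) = 6.30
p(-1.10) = 2.36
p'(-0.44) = 7.62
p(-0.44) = 6.95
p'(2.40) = 13.30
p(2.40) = 36.66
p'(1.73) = 11.96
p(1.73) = 28.20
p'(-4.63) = -0.76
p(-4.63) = -7.42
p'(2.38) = 13.26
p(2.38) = 36.39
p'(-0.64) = 7.22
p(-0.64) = 5.47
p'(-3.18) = 2.14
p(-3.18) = -6.42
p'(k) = 2*k + 17/2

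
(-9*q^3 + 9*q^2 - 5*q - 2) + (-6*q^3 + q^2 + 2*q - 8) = -15*q^3 + 10*q^2 - 3*q - 10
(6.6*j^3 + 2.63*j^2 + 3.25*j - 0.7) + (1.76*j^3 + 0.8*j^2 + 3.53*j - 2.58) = 8.36*j^3 + 3.43*j^2 + 6.78*j - 3.28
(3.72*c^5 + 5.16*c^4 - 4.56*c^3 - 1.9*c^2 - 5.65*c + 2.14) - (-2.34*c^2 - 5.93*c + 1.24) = 3.72*c^5 + 5.16*c^4 - 4.56*c^3 + 0.44*c^2 + 0.279999999999999*c + 0.9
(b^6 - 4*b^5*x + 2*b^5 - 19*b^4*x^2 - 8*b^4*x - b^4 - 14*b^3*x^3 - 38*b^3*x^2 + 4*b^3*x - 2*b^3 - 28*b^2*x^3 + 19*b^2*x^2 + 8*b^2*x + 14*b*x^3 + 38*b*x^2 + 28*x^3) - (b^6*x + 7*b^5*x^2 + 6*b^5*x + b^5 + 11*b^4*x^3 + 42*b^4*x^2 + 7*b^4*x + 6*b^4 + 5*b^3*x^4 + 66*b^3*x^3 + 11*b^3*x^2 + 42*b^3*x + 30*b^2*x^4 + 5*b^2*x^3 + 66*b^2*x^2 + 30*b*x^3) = -b^6*x + b^6 - 7*b^5*x^2 - 10*b^5*x + b^5 - 11*b^4*x^3 - 61*b^4*x^2 - 15*b^4*x - 7*b^4 - 5*b^3*x^4 - 80*b^3*x^3 - 49*b^3*x^2 - 38*b^3*x - 2*b^3 - 30*b^2*x^4 - 33*b^2*x^3 - 47*b^2*x^2 + 8*b^2*x - 16*b*x^3 + 38*b*x^2 + 28*x^3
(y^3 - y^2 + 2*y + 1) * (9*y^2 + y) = 9*y^5 - 8*y^4 + 17*y^3 + 11*y^2 + y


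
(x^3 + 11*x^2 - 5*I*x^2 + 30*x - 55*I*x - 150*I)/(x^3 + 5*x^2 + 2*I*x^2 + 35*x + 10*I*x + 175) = (x + 6)/(x + 7*I)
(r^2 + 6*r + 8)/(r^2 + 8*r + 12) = (r + 4)/(r + 6)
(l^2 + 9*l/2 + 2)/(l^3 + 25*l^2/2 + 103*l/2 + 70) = (2*l + 1)/(2*l^2 + 17*l + 35)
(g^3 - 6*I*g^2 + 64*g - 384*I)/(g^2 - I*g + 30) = (g^2 + 64)/(g + 5*I)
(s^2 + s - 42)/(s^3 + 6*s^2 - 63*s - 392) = (s - 6)/(s^2 - s - 56)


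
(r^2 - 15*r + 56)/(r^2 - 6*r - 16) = (r - 7)/(r + 2)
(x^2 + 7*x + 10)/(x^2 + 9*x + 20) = (x + 2)/(x + 4)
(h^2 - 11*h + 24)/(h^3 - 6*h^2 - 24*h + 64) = (h - 3)/(h^2 + 2*h - 8)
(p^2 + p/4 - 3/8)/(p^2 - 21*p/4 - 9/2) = (p - 1/2)/(p - 6)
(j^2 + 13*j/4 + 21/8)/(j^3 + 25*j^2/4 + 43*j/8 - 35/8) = (2*j + 3)/(2*j^2 + 9*j - 5)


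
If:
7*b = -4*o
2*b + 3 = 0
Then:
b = -3/2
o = 21/8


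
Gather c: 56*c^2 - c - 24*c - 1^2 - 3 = 56*c^2 - 25*c - 4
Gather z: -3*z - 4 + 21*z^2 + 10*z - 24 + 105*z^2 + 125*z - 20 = 126*z^2 + 132*z - 48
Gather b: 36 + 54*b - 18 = 54*b + 18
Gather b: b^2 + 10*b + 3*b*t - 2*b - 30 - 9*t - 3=b^2 + b*(3*t + 8) - 9*t - 33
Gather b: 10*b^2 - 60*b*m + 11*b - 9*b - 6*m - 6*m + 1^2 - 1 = 10*b^2 + b*(2 - 60*m) - 12*m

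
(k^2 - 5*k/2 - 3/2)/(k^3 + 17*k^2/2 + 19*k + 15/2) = (k - 3)/(k^2 + 8*k + 15)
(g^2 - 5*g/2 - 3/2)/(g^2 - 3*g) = (g + 1/2)/g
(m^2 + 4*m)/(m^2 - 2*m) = (m + 4)/(m - 2)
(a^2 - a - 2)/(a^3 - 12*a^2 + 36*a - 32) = (a + 1)/(a^2 - 10*a + 16)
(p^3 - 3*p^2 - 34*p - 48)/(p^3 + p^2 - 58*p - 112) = (p + 3)/(p + 7)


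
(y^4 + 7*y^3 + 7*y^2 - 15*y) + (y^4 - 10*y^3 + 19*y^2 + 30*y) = 2*y^4 - 3*y^3 + 26*y^2 + 15*y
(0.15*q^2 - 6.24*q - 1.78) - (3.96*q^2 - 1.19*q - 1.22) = -3.81*q^2 - 5.05*q - 0.56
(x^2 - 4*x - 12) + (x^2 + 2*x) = 2*x^2 - 2*x - 12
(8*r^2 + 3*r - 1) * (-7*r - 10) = -56*r^3 - 101*r^2 - 23*r + 10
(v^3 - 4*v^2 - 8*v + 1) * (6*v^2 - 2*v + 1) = 6*v^5 - 26*v^4 - 39*v^3 + 18*v^2 - 10*v + 1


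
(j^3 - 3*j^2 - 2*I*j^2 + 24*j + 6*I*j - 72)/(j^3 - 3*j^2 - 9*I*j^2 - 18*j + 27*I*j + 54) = (j + 4*I)/(j - 3*I)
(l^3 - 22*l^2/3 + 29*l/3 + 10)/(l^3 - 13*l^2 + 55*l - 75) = (l + 2/3)/(l - 5)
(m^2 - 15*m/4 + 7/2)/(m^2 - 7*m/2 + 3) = (4*m - 7)/(2*(2*m - 3))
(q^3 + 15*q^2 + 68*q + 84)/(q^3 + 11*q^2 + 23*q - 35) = (q^2 + 8*q + 12)/(q^2 + 4*q - 5)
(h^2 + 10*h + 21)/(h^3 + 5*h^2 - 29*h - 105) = 1/(h - 5)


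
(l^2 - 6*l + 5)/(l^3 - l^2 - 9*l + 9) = (l - 5)/(l^2 - 9)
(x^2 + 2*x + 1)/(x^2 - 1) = (x + 1)/(x - 1)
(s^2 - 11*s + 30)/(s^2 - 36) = (s - 5)/(s + 6)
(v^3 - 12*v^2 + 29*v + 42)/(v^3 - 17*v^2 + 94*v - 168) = (v + 1)/(v - 4)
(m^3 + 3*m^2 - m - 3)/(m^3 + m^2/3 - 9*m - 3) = 3*(m^2 - 1)/(3*m^2 - 8*m - 3)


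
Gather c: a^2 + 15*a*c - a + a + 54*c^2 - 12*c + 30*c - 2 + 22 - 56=a^2 + 54*c^2 + c*(15*a + 18) - 36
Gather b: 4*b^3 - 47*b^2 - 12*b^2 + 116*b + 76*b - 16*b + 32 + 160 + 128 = 4*b^3 - 59*b^2 + 176*b + 320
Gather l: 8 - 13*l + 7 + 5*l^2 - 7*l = 5*l^2 - 20*l + 15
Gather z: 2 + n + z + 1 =n + z + 3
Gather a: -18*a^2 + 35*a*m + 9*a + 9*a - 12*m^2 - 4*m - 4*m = -18*a^2 + a*(35*m + 18) - 12*m^2 - 8*m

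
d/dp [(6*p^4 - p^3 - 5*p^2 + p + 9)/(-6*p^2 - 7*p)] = (-72*p^5 - 120*p^4 + 14*p^3 + 41*p^2 + 108*p + 63)/(p^2*(36*p^2 + 84*p + 49))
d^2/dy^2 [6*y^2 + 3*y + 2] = 12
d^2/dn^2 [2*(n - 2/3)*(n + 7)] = 4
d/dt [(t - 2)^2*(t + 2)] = (t - 2)*(3*t + 2)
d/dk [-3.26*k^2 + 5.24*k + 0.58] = 5.24 - 6.52*k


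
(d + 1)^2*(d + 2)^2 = d^4 + 6*d^3 + 13*d^2 + 12*d + 4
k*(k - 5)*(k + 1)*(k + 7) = k^4 + 3*k^3 - 33*k^2 - 35*k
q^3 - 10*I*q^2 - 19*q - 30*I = (q - 6*I)*(q - 5*I)*(q + I)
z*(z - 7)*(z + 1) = z^3 - 6*z^2 - 7*z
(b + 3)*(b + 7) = b^2 + 10*b + 21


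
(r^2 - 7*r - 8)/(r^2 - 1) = (r - 8)/(r - 1)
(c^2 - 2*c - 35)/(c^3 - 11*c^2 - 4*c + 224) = (c + 5)/(c^2 - 4*c - 32)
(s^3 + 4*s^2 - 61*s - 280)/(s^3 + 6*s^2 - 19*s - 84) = (s^2 - 3*s - 40)/(s^2 - s - 12)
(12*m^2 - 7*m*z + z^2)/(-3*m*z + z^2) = (-4*m + z)/z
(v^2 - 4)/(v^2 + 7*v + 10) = (v - 2)/(v + 5)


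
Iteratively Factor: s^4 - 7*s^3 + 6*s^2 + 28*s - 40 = (s - 2)*(s^3 - 5*s^2 - 4*s + 20) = (s - 2)*(s + 2)*(s^2 - 7*s + 10) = (s - 2)^2*(s + 2)*(s - 5)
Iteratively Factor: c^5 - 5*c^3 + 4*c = (c + 1)*(c^4 - c^3 - 4*c^2 + 4*c) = (c + 1)*(c + 2)*(c^3 - 3*c^2 + 2*c) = (c - 2)*(c + 1)*(c + 2)*(c^2 - c) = (c - 2)*(c - 1)*(c + 1)*(c + 2)*(c)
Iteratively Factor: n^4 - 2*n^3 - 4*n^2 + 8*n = (n)*(n^3 - 2*n^2 - 4*n + 8) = n*(n - 2)*(n^2 - 4) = n*(n - 2)^2*(n + 2)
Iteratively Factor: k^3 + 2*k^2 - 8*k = (k - 2)*(k^2 + 4*k) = k*(k - 2)*(k + 4)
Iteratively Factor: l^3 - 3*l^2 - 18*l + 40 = (l - 5)*(l^2 + 2*l - 8) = (l - 5)*(l - 2)*(l + 4)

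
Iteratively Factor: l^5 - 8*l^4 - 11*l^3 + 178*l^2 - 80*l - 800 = (l + 2)*(l^4 - 10*l^3 + 9*l^2 + 160*l - 400) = (l - 5)*(l + 2)*(l^3 - 5*l^2 - 16*l + 80) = (l - 5)*(l + 2)*(l + 4)*(l^2 - 9*l + 20) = (l - 5)*(l - 4)*(l + 2)*(l + 4)*(l - 5)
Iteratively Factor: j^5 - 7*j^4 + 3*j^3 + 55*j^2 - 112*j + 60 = (j + 3)*(j^4 - 10*j^3 + 33*j^2 - 44*j + 20) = (j - 2)*(j + 3)*(j^3 - 8*j^2 + 17*j - 10) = (j - 2)*(j - 1)*(j + 3)*(j^2 - 7*j + 10) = (j - 5)*(j - 2)*(j - 1)*(j + 3)*(j - 2)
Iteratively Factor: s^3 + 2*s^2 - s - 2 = (s + 2)*(s^2 - 1) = (s + 1)*(s + 2)*(s - 1)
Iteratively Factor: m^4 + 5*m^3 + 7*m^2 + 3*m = (m + 1)*(m^3 + 4*m^2 + 3*m) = m*(m + 1)*(m^2 + 4*m + 3) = m*(m + 1)*(m + 3)*(m + 1)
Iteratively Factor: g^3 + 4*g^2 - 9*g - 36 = (g + 3)*(g^2 + g - 12) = (g + 3)*(g + 4)*(g - 3)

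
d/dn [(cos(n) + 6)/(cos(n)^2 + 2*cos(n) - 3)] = (cos(n)^2 + 12*cos(n) + 15)*sin(n)/(cos(n)^2 + 2*cos(n) - 3)^2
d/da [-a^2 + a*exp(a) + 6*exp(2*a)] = a*exp(a) - 2*a + 12*exp(2*a) + exp(a)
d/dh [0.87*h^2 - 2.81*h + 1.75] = 1.74*h - 2.81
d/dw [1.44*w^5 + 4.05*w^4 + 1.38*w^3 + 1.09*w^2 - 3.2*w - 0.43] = 7.2*w^4 + 16.2*w^3 + 4.14*w^2 + 2.18*w - 3.2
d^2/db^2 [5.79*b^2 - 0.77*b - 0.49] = 11.5800000000000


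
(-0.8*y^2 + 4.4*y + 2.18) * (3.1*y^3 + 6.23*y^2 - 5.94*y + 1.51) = -2.48*y^5 + 8.656*y^4 + 38.922*y^3 - 13.7626*y^2 - 6.3052*y + 3.2918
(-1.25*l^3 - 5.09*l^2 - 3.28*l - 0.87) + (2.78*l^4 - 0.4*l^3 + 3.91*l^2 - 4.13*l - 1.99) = 2.78*l^4 - 1.65*l^3 - 1.18*l^2 - 7.41*l - 2.86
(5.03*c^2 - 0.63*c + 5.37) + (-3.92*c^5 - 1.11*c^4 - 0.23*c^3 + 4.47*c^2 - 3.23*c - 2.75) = -3.92*c^5 - 1.11*c^4 - 0.23*c^3 + 9.5*c^2 - 3.86*c + 2.62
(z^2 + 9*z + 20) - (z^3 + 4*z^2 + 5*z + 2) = -z^3 - 3*z^2 + 4*z + 18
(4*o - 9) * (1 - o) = -4*o^2 + 13*o - 9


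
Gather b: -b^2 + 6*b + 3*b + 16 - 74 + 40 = -b^2 + 9*b - 18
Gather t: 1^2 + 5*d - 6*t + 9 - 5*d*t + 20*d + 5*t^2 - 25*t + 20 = 25*d + 5*t^2 + t*(-5*d - 31) + 30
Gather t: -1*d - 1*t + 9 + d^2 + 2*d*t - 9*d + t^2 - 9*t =d^2 - 10*d + t^2 + t*(2*d - 10) + 9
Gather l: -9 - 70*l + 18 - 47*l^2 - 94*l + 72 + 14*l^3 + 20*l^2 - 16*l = 14*l^3 - 27*l^2 - 180*l + 81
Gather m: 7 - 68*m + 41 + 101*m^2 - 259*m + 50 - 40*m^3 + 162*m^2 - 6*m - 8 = -40*m^3 + 263*m^2 - 333*m + 90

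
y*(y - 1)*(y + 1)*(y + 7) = y^4 + 7*y^3 - y^2 - 7*y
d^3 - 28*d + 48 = (d - 4)*(d - 2)*(d + 6)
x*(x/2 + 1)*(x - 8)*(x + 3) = x^4/2 - 3*x^3/2 - 17*x^2 - 24*x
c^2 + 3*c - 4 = (c - 1)*(c + 4)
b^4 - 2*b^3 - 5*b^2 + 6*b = b*(b - 3)*(b - 1)*(b + 2)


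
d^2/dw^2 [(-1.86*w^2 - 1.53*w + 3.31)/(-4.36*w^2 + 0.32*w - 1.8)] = (63.35952*w^3 - 465.114336*w^2 - 44.335968*w + 65.091232)/(82.881856*w^6 - 18.249216*w^5 + 103.991232*w^4 - 15.100928*w^3 + 42.93216*w^2 - 3.1104*w + 5.832)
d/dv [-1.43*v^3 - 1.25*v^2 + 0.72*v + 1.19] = -4.29*v^2 - 2.5*v + 0.72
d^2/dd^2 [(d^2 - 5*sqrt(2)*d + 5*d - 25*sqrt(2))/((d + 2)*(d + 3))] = 2*(-5*sqrt(2)*d^3 - 75*sqrt(2)*d^2 - 18*d^2 - 285*sqrt(2)*d - 90*d - 325*sqrt(2) - 114)/(d^6 + 15*d^5 + 93*d^4 + 305*d^3 + 558*d^2 + 540*d + 216)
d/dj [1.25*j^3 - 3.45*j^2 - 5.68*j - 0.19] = 3.75*j^2 - 6.9*j - 5.68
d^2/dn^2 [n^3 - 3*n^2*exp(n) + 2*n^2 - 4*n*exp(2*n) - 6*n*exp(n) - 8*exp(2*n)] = -3*n^2*exp(n) - 16*n*exp(2*n) - 18*n*exp(n) + 6*n - 48*exp(2*n) - 18*exp(n) + 4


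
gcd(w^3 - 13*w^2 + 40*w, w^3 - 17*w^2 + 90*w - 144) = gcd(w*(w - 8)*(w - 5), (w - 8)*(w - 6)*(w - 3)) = w - 8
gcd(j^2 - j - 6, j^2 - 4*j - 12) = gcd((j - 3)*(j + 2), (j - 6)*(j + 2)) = j + 2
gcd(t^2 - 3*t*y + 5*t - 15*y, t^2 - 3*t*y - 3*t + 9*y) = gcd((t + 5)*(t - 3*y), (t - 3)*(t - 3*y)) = -t + 3*y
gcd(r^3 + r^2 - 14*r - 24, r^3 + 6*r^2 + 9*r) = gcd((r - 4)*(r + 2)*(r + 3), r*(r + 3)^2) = r + 3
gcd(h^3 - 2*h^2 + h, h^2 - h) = h^2 - h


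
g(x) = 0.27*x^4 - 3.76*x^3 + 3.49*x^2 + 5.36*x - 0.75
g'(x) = 1.08*x^3 - 11.28*x^2 + 6.98*x + 5.36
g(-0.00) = -0.75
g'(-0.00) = 5.36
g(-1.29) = 6.96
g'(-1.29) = -24.73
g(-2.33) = 61.23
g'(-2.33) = -85.80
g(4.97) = -184.76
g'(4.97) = -105.99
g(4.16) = -107.88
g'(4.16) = -83.06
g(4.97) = -184.76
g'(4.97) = -105.99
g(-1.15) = 3.89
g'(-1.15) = -19.23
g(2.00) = -1.83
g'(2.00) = -17.16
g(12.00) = -332.43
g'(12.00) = 331.04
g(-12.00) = 12533.49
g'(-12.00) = -3568.96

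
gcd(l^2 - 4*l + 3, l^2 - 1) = l - 1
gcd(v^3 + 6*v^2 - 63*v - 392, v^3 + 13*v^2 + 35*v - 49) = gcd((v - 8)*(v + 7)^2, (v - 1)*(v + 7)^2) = v^2 + 14*v + 49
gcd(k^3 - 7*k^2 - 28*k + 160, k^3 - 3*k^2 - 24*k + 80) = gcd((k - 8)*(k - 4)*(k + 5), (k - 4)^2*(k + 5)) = k^2 + k - 20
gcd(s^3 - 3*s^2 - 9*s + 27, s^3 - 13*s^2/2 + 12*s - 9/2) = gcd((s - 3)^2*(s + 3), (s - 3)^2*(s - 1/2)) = s^2 - 6*s + 9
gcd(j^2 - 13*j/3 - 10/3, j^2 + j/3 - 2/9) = j + 2/3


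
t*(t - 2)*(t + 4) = t^3 + 2*t^2 - 8*t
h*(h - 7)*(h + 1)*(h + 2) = h^4 - 4*h^3 - 19*h^2 - 14*h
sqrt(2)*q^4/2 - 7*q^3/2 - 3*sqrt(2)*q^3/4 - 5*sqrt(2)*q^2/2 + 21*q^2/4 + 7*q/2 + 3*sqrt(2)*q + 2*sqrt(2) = (q - 2)*(q + 1/2)*(q - 4*sqrt(2))*(sqrt(2)*q/2 + 1/2)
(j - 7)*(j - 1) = j^2 - 8*j + 7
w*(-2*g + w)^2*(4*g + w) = 16*g^3*w - 12*g^2*w^2 + w^4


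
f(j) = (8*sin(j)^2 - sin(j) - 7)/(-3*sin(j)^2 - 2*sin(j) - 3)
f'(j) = (6*sin(j)*cos(j) + 2*cos(j))*(8*sin(j)^2 - sin(j) - 7)/(-3*sin(j)^2 - 2*sin(j) - 3)^2 + (16*sin(j)*cos(j) - cos(j))/(-3*sin(j)^2 - 2*sin(j) - 3) = (-90*sin(j) + 19*cos(j)^2 - 30)*cos(j)/(3*sin(j)^2 + 2*sin(j) + 3)^2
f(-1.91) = -0.28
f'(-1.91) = -1.33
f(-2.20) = 0.29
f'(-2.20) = -2.60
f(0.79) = 0.62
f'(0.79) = -1.69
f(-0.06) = 2.39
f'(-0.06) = -0.68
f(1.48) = 0.01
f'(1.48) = -0.17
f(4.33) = -0.22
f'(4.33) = -1.51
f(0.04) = 2.28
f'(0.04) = -1.54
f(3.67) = 1.62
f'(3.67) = -3.36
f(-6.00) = 1.75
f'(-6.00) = -2.51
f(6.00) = 2.28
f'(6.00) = 1.70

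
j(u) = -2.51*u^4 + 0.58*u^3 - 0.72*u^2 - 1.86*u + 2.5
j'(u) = -10.04*u^3 + 1.74*u^2 - 1.44*u - 1.86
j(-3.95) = -648.16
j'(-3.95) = 649.74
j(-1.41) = -7.86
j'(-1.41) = 31.77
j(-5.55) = -2489.98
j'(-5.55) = 1776.11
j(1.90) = -32.37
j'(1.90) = -67.18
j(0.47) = 1.40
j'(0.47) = -3.19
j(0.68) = 0.55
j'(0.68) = -5.19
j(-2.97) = -208.82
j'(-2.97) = 280.79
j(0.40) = 1.61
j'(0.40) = -2.80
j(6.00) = -3162.26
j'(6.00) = -2116.50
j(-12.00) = -53128.46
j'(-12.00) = 17615.10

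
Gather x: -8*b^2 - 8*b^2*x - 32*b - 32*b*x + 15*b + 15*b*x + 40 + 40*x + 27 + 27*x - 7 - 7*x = -8*b^2 - 17*b + x*(-8*b^2 - 17*b + 60) + 60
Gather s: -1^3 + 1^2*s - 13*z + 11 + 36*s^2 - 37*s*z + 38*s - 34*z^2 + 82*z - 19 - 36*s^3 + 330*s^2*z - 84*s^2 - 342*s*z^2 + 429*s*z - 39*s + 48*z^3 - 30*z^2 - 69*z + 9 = -36*s^3 + s^2*(330*z - 48) + s*(-342*z^2 + 392*z) + 48*z^3 - 64*z^2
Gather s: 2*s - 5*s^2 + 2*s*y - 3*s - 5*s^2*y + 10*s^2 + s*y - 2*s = s^2*(5 - 5*y) + s*(3*y - 3)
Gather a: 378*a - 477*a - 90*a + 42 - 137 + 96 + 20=21 - 189*a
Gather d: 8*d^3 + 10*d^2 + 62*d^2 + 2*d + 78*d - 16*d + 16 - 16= 8*d^3 + 72*d^2 + 64*d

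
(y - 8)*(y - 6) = y^2 - 14*y + 48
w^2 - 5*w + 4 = (w - 4)*(w - 1)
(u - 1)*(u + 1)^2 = u^3 + u^2 - u - 1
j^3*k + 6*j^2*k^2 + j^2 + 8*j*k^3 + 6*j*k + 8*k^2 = (j + 2*k)*(j + 4*k)*(j*k + 1)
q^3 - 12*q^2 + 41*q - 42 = (q - 7)*(q - 3)*(q - 2)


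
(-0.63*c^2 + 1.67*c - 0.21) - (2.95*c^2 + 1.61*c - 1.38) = -3.58*c^2 + 0.0599999999999998*c + 1.17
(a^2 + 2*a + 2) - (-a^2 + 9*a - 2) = 2*a^2 - 7*a + 4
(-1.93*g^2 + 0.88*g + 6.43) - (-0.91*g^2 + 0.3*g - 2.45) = -1.02*g^2 + 0.58*g + 8.88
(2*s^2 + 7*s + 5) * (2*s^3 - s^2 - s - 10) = 4*s^5 + 12*s^4 + s^3 - 32*s^2 - 75*s - 50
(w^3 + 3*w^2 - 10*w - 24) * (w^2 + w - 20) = w^5 + 4*w^4 - 27*w^3 - 94*w^2 + 176*w + 480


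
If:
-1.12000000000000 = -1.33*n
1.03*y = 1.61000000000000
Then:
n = 0.84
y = 1.56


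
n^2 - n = n*(n - 1)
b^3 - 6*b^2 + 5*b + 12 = (b - 4)*(b - 3)*(b + 1)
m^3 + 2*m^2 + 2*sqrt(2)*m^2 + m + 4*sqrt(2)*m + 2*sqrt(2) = (m + 1)^2*(m + 2*sqrt(2))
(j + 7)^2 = j^2 + 14*j + 49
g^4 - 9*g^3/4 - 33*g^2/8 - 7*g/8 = g*(g - 7/2)*(g + 1/4)*(g + 1)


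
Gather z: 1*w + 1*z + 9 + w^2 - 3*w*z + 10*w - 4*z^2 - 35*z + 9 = w^2 + 11*w - 4*z^2 + z*(-3*w - 34) + 18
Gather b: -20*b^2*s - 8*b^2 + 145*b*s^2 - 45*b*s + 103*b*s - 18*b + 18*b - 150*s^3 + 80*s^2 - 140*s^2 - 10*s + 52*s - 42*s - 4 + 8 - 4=b^2*(-20*s - 8) + b*(145*s^2 + 58*s) - 150*s^3 - 60*s^2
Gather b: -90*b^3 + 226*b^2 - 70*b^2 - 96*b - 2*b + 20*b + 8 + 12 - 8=-90*b^3 + 156*b^2 - 78*b + 12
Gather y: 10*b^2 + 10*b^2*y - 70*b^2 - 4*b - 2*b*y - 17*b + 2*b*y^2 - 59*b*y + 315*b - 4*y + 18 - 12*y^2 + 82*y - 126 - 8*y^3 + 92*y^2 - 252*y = -60*b^2 + 294*b - 8*y^3 + y^2*(2*b + 80) + y*(10*b^2 - 61*b - 174) - 108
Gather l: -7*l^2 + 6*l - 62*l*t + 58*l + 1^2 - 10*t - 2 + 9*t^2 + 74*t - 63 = -7*l^2 + l*(64 - 62*t) + 9*t^2 + 64*t - 64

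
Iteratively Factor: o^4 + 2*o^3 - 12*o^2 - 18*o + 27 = (o - 3)*(o^3 + 5*o^2 + 3*o - 9) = (o - 3)*(o - 1)*(o^2 + 6*o + 9) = (o - 3)*(o - 1)*(o + 3)*(o + 3)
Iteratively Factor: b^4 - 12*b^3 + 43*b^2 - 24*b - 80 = (b - 4)*(b^3 - 8*b^2 + 11*b + 20) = (b - 4)^2*(b^2 - 4*b - 5) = (b - 4)^2*(b + 1)*(b - 5)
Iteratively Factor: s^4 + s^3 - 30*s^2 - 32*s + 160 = (s - 2)*(s^3 + 3*s^2 - 24*s - 80) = (s - 5)*(s - 2)*(s^2 + 8*s + 16) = (s - 5)*(s - 2)*(s + 4)*(s + 4)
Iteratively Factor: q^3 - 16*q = (q - 4)*(q^2 + 4*q) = q*(q - 4)*(q + 4)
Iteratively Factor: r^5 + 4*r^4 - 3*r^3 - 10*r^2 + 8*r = (r - 1)*(r^4 + 5*r^3 + 2*r^2 - 8*r) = (r - 1)*(r + 2)*(r^3 + 3*r^2 - 4*r) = (r - 1)*(r + 2)*(r + 4)*(r^2 - r) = (r - 1)^2*(r + 2)*(r + 4)*(r)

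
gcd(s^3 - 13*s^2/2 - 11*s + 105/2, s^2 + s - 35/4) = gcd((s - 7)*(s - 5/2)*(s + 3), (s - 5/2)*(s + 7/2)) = s - 5/2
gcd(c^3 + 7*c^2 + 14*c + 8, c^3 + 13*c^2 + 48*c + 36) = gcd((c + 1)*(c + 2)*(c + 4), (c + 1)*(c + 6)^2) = c + 1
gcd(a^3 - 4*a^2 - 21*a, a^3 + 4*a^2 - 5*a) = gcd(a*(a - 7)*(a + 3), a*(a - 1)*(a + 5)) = a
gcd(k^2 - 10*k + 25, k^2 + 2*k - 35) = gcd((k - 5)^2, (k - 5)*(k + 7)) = k - 5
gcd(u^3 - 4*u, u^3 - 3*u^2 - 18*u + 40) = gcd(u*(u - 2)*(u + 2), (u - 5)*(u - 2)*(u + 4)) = u - 2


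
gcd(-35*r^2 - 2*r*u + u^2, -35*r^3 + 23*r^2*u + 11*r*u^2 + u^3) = 5*r + u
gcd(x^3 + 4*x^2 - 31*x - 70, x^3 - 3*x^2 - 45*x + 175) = x^2 + 2*x - 35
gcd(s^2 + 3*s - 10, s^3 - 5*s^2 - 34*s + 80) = s^2 + 3*s - 10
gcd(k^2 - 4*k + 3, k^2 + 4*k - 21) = k - 3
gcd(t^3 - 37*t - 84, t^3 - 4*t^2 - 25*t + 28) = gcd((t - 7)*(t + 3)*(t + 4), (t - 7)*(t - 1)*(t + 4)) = t^2 - 3*t - 28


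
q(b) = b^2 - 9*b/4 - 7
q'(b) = 2*b - 9/4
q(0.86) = -8.20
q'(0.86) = -0.53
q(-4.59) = 24.40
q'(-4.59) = -11.43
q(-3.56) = 13.68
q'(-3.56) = -9.37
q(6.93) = 25.43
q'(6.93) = 11.61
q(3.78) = -1.22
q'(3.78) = 5.31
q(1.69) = -7.95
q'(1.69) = 1.13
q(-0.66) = -5.08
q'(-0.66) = -3.57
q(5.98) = 15.31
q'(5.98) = 9.71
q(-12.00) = 164.00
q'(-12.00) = -26.25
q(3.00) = -4.75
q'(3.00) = 3.75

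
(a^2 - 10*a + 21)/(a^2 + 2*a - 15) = (a - 7)/(a + 5)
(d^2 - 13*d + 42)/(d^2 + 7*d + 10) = (d^2 - 13*d + 42)/(d^2 + 7*d + 10)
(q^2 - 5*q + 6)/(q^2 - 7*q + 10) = (q - 3)/(q - 5)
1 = 1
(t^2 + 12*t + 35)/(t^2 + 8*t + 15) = (t + 7)/(t + 3)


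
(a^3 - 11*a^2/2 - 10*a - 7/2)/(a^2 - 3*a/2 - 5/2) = (2*a^2 - 13*a - 7)/(2*a - 5)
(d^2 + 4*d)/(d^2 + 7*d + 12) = d/(d + 3)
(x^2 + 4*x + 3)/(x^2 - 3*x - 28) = (x^2 + 4*x + 3)/(x^2 - 3*x - 28)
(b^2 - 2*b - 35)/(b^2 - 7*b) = (b + 5)/b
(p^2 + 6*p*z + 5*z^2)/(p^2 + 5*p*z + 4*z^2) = (p + 5*z)/(p + 4*z)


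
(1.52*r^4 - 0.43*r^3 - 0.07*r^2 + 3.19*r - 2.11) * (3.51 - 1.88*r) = -2.8576*r^5 + 6.1436*r^4 - 1.3777*r^3 - 6.2429*r^2 + 15.1637*r - 7.4061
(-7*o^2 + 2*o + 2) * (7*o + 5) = -49*o^3 - 21*o^2 + 24*o + 10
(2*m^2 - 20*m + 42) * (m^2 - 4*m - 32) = 2*m^4 - 28*m^3 + 58*m^2 + 472*m - 1344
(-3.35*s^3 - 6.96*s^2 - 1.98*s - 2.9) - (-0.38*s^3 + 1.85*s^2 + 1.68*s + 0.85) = -2.97*s^3 - 8.81*s^2 - 3.66*s - 3.75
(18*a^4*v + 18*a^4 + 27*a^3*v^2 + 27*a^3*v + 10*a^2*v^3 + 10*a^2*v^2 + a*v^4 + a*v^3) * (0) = 0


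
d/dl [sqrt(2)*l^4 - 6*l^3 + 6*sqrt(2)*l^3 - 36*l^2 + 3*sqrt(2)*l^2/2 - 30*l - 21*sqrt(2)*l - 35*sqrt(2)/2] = 4*sqrt(2)*l^3 - 18*l^2 + 18*sqrt(2)*l^2 - 72*l + 3*sqrt(2)*l - 30 - 21*sqrt(2)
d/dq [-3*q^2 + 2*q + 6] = 2 - 6*q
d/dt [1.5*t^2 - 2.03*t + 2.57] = 3.0*t - 2.03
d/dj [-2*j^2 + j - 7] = 1 - 4*j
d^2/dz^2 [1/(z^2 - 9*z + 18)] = 2*(-z^2 + 9*z + (2*z - 9)^2 - 18)/(z^2 - 9*z + 18)^3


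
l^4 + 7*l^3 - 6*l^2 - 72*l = l*(l - 3)*(l + 4)*(l + 6)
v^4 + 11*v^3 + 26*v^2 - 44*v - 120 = (v - 2)*(v + 2)*(v + 5)*(v + 6)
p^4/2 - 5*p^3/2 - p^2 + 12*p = p*(p/2 + 1)*(p - 4)*(p - 3)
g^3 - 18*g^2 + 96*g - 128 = (g - 8)^2*(g - 2)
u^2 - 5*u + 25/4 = (u - 5/2)^2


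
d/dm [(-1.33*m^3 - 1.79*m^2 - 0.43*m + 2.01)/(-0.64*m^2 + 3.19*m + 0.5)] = (0.8512*m^4 - 8.4854*m^3 - 7.9803*m^2 + 0.7828*m - 6.6269)/(0.4096*m^4 - 4.0832*m^3 + 9.5361*m^2 + 3.19*m + 0.25)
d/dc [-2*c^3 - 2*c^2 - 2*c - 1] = -6*c^2 - 4*c - 2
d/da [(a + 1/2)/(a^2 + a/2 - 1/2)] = (4*a^2 + 2*a - (2*a + 1)*(4*a + 1) - 2)/(2*a^2 + a - 1)^2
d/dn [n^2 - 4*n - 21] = 2*n - 4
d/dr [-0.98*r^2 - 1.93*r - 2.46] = -1.96*r - 1.93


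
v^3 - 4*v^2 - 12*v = v*(v - 6)*(v + 2)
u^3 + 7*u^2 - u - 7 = (u - 1)*(u + 1)*(u + 7)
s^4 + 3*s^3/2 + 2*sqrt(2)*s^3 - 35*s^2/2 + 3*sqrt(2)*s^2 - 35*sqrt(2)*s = s*(s - 7/2)*(s + 5)*(s + 2*sqrt(2))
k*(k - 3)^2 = k^3 - 6*k^2 + 9*k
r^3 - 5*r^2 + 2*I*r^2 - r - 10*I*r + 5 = (r - 5)*(r + I)^2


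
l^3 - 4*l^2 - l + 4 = (l - 4)*(l - 1)*(l + 1)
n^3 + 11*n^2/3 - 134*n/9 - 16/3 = (n - 8/3)*(n + 1/3)*(n + 6)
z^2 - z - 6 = (z - 3)*(z + 2)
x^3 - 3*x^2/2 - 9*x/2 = x*(x - 3)*(x + 3/2)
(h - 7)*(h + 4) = h^2 - 3*h - 28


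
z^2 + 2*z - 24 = (z - 4)*(z + 6)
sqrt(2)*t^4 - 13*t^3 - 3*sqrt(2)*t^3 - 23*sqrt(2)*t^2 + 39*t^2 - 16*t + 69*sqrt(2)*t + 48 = (t - 3)*(t - 8*sqrt(2))*(t + sqrt(2))*(sqrt(2)*t + 1)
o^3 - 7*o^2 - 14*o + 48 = (o - 8)*(o - 2)*(o + 3)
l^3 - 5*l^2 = l^2*(l - 5)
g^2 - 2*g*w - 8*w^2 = (g - 4*w)*(g + 2*w)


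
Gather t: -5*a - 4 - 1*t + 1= -5*a - t - 3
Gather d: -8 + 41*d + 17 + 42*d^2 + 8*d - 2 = 42*d^2 + 49*d + 7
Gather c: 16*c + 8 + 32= 16*c + 40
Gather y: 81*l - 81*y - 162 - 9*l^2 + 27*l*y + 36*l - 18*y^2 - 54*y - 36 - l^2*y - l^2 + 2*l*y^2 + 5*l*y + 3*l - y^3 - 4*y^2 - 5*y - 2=-10*l^2 + 120*l - y^3 + y^2*(2*l - 22) + y*(-l^2 + 32*l - 140) - 200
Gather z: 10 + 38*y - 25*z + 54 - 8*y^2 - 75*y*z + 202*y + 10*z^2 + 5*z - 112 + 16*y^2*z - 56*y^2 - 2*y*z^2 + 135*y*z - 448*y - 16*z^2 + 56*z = -64*y^2 - 208*y + z^2*(-2*y - 6) + z*(16*y^2 + 60*y + 36) - 48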